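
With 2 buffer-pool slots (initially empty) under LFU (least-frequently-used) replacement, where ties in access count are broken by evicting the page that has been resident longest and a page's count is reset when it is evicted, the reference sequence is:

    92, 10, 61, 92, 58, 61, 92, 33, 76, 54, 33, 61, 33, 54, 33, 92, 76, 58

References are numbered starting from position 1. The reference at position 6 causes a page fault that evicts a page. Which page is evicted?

92

pos 1: 92 -> miss, frames {92}
pos 2: 10 -> miss, frames {92,10}
pos 3: 61 -> miss, evict 92, frames {10,61}
pos 4: 92 -> miss, evict 10, frames {61,92}
pos 5: 58 -> miss, evict 61, frames {92,58}
pos 6: 61 -> miss, evict 92, frames {58,61}
At position 6, page 92 is evicted.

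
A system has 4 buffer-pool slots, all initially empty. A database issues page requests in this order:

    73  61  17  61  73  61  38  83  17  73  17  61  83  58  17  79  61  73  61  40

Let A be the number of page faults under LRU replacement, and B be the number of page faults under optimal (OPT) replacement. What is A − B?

5

Under LRU: F F F . . . F F F F . F . F . F F F . F → 13 faults.
Under OPT: F F F . . . F F . . . . . F . F . . . F → 8 faults.
A − B = 13 − 8 = 5.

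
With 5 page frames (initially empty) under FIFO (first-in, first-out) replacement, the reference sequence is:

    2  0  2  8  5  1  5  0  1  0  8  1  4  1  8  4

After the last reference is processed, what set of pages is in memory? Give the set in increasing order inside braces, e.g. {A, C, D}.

{0, 1, 4, 5, 8}

2 → fault, frames (2)
0 → fault, frames (2 0)
2 → hit
8 → fault, frames (2 0 8)
5 → fault, frames (2 0 8 5)
1 → fault, frames (2 0 8 5 1)
5 → hit
0 → hit
1 → hit
0 → hit
8 → hit
1 → hit
4 → fault, evict 2, frames (0 8 5 1 4)
1 → hit
8 → hit
4 → hit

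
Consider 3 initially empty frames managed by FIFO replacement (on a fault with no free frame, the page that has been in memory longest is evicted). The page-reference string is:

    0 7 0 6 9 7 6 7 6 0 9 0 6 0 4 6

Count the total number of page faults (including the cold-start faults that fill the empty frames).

0 -> fault, frames [0]
7 -> fault, frames [0, 7]
0 -> hit
6 -> fault, frames [0, 7, 6]
9 -> fault, evict 0, frames [7, 6, 9]
7 -> hit
6 -> hit
7 -> hit
6 -> hit
0 -> fault, evict 7, frames [6, 9, 0]
9 -> hit
0 -> hit
6 -> hit
0 -> hit
4 -> fault, evict 6, frames [9, 0, 4]
6 -> fault, evict 9, frames [0, 4, 6]
Page faults: 7.

7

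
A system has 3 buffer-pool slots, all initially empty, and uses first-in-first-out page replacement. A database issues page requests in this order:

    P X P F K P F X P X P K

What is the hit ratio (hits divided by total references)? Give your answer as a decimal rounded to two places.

P: fault, frames [P]
X: fault, frames [P, X]
P: hit
F: fault, frames [P, X, F]
K: fault, evict P, frames [X, F, K]
P: fault, evict X, frames [F, K, P]
F: hit
X: fault, evict F, frames [K, P, X]
P: hit
X: hit
P: hit
K: hit
Hits: 6 of 12 references → 6/12 = 0.5000.

0.50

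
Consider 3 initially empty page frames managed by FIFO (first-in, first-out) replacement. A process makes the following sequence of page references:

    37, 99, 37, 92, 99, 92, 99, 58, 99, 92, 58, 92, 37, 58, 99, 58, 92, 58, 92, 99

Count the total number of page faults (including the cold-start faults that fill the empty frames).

8

37 → miss, frames [37]
99 → miss, frames [37, 99]
37 → hit
92 → miss, frames [37, 99, 92]
99 → hit
92 → hit
99 → hit
58 → miss, evict 37, frames [99, 92, 58]
99 → hit
92 → hit
58 → hit
92 → hit
37 → miss, evict 99, frames [92, 58, 37]
58 → hit
99 → miss, evict 92, frames [58, 37, 99]
58 → hit
92 → miss, evict 58, frames [37, 99, 92]
58 → miss, evict 37, frames [99, 92, 58]
92 → hit
99 → hit
Page faults: 8.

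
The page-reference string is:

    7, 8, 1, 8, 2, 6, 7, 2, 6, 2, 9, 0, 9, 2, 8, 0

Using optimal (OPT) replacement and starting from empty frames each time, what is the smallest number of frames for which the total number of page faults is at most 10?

3

f=1: 16 faults
f=2: 11 faults
f=3: 8 faults
f=4: 7 faults
f=5: 7 faults
f=6: 7 faults
f=7: 7 faults
Smallest f with faults ≤ 10 is 3.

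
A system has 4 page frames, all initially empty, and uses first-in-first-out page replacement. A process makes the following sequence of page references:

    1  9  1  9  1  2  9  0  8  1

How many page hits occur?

1: fault, frames [1]
9: fault, frames [1, 9]
1: hit
9: hit
1: hit
2: fault, frames [1, 9, 2]
9: hit
0: fault, frames [1, 9, 2, 0]
8: fault, evict 1, frames [9, 2, 0, 8]
1: fault, evict 9, frames [2, 0, 8, 1]
Hits: 4.

4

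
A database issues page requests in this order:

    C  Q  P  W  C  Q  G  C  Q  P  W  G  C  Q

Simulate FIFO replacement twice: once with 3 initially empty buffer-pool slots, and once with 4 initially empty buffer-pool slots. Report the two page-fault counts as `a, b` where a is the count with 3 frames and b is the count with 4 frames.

3 frames: F F F F F F F . . F F . F F → 11 faults.
4 frames: F F F F . . F F F F F F F F → 12 faults.
12 > 11: adding a frame increased faults — Belady's anomaly.

11, 12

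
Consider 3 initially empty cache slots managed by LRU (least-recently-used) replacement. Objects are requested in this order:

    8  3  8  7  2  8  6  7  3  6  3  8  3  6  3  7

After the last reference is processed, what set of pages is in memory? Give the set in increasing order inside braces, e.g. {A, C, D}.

8: miss, frames [8]
3: miss, frames [8, 3]
8: hit
7: miss, frames [3, 8, 7]
2: miss, evict 3, frames [8, 7, 2]
8: hit
6: miss, evict 7, frames [2, 8, 6]
7: miss, evict 2, frames [8, 6, 7]
3: miss, evict 8, frames [6, 7, 3]
6: hit
3: hit
8: miss, evict 7, frames [6, 3, 8]
3: hit
6: hit
3: hit
7: miss, evict 8, frames [6, 3, 7]

{3, 6, 7}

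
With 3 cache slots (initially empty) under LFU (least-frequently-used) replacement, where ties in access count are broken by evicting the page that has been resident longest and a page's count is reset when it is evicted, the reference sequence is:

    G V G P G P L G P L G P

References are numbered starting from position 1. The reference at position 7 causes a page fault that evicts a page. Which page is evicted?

pos 1: G -> fault, frames [G]
pos 2: V -> fault, frames [G, V]
pos 3: G -> hit
pos 4: P -> fault, frames [G, V, P]
pos 5: G -> hit
pos 6: P -> hit
pos 7: L -> fault, evict V, frames [G, P, L]
At position 7, page V is evicted.

V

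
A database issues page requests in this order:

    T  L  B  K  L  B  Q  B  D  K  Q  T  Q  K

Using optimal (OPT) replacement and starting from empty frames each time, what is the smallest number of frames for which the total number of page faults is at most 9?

3

f=1: 14 faults
f=2: 10 faults
f=3: 7 faults
f=4: 6 faults
f=5: 6 faults
f=6: 6 faults
Smallest f with faults ≤ 9 is 3.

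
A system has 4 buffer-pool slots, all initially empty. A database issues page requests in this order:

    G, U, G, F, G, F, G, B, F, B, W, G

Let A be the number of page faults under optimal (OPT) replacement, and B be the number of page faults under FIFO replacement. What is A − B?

-1

Under OPT: F F . F . . . F . . F . → 5 faults.
Under FIFO: F F . F . . . F . . F F → 6 faults.
A − B = 5 − 6 = -1.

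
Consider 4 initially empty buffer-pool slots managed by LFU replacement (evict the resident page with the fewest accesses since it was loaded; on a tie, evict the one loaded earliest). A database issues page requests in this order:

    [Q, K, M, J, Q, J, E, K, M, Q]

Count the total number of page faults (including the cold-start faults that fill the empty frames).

Q → fault, frames [Q]
K → fault, frames [Q, K]
M → fault, frames [Q, K, M]
J → fault, frames [Q, K, M, J]
Q → hit
J → hit
E → fault, evict K, frames [Q, M, J, E]
K → fault, evict M, frames [Q, J, E, K]
M → fault, evict E, frames [Q, J, K, M]
Q → hit
Page faults: 7.

7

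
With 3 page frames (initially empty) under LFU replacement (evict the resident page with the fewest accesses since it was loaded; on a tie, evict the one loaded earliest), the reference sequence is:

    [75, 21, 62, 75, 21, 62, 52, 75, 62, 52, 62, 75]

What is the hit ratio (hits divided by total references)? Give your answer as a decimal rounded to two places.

75 -> fault, frames {75}
21 -> fault, frames {75,21}
62 -> fault, frames {75,21,62}
75 -> hit
21 -> hit
62 -> hit
52 -> fault, evict 75, frames {21,62,52}
75 -> fault, evict 52, frames {21,62,75}
62 -> hit
52 -> fault, evict 75, frames {21,62,52}
62 -> hit
75 -> fault, evict 52, frames {21,62,75}
Hits: 5 of 12 references → 5/12 = 0.4167.

0.42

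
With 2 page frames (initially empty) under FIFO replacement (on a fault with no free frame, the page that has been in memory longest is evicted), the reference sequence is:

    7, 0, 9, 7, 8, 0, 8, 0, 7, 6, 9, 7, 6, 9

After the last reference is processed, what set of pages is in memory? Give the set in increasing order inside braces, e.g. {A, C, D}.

7 → miss, frames (7)
0 → miss, frames (7 0)
9 → miss, evict 7, frames (0 9)
7 → miss, evict 0, frames (9 7)
8 → miss, evict 9, frames (7 8)
0 → miss, evict 7, frames (8 0)
8 → hit
0 → hit
7 → miss, evict 8, frames (0 7)
6 → miss, evict 0, frames (7 6)
9 → miss, evict 7, frames (6 9)
7 → miss, evict 6, frames (9 7)
6 → miss, evict 9, frames (7 6)
9 → miss, evict 7, frames (6 9)

{6, 9}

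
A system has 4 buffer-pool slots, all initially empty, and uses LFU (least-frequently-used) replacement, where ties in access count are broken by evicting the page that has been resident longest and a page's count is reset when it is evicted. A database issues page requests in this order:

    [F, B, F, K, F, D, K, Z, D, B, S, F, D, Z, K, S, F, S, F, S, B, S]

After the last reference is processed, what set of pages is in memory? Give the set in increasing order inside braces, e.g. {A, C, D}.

{B, D, F, S}

F -> miss, frames {F}
B -> miss, frames {F,B}
F -> hit
K -> miss, frames {F,B,K}
F -> hit
D -> miss, frames {F,B,K,D}
K -> hit
Z -> miss, evict B, frames {F,K,D,Z}
D -> hit
B -> miss, evict Z, frames {F,K,D,B}
S -> miss, evict B, frames {F,K,D,S}
F -> hit
D -> hit
Z -> miss, evict S, frames {F,K,D,Z}
K -> hit
S -> miss, evict Z, frames {F,K,D,S}
F -> hit
S -> hit
F -> hit
S -> hit
B -> miss, evict K, frames {F,D,S,B}
S -> hit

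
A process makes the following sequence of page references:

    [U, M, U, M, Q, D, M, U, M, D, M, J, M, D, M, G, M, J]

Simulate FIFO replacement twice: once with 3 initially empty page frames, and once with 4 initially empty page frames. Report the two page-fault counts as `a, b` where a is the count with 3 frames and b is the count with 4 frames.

3 frames: F F . . F F . F F . . F . F . F F F → 11 faults.
4 frames: F F . . F F . . . . . F . . . F F . → 7 faults.
7 < 11: adding a frame reduced faults, as is typical.

11, 7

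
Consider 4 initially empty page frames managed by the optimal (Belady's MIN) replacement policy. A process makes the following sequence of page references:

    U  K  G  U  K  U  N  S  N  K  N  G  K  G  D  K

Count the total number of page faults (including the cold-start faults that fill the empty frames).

U -> miss, frames {U}
K -> miss, frames {U,K}
G -> miss, frames {U,K,G}
U -> hit
K -> hit
U -> hit
N -> miss, frames {U,K,G,N}
S -> miss, evict U, frames {K,G,N,S}
N -> hit
K -> hit
N -> hit
G -> hit
K -> hit
G -> hit
D -> miss, evict S, frames {K,G,N,D}
K -> hit
Page faults: 6.

6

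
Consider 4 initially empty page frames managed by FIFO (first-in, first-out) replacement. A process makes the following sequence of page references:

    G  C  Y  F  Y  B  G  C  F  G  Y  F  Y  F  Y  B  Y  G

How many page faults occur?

G: miss, frames [G]
C: miss, frames [G, C]
Y: miss, frames [G, C, Y]
F: miss, frames [G, C, Y, F]
Y: hit
B: miss, evict G, frames [C, Y, F, B]
G: miss, evict C, frames [Y, F, B, G]
C: miss, evict Y, frames [F, B, G, C]
F: hit
G: hit
Y: miss, evict F, frames [B, G, C, Y]
F: miss, evict B, frames [G, C, Y, F]
Y: hit
F: hit
Y: hit
B: miss, evict G, frames [C, Y, F, B]
Y: hit
G: miss, evict C, frames [Y, F, B, G]
Page faults: 11.

11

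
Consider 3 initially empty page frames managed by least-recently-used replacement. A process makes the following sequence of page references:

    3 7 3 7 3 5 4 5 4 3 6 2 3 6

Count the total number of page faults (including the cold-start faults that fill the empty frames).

3 -> miss, frames {3}
7 -> miss, frames {3,7}
3 -> hit
7 -> hit
3 -> hit
5 -> miss, frames {7,3,5}
4 -> miss, evict 7, frames {3,5,4}
5 -> hit
4 -> hit
3 -> hit
6 -> miss, evict 5, frames {4,3,6}
2 -> miss, evict 4, frames {3,6,2}
3 -> hit
6 -> hit
Page faults: 6.

6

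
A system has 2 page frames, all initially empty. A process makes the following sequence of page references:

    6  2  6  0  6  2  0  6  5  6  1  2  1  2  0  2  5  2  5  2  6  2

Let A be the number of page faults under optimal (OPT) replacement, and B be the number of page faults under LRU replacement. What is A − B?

-1

Under OPT: F F . F . F . F F . F F . . F . F . . . F . → 11 faults.
Under LRU: F F . F . F F F F . F F . . F . F . . . F . → 12 faults.
A − B = 11 − 12 = -1.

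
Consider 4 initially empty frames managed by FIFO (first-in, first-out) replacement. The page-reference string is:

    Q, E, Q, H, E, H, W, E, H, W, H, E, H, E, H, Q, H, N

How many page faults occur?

5

Q → fault, frames [Q]
E → fault, frames [Q, E]
Q → hit
H → fault, frames [Q, E, H]
E → hit
H → hit
W → fault, frames [Q, E, H, W]
E → hit
H → hit
W → hit
H → hit
E → hit
H → hit
E → hit
H → hit
Q → hit
H → hit
N → fault, evict Q, frames [E, H, W, N]
Page faults: 5.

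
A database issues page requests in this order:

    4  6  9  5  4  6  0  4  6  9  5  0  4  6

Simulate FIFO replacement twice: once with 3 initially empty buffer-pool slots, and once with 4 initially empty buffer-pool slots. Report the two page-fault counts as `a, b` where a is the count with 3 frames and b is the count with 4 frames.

3 frames: F F F F F F F . . F F . F F → 11 faults.
4 frames: F F F F . . F F F F F F F F → 12 faults.
12 > 11: adding a frame increased faults — Belady's anomaly.

11, 12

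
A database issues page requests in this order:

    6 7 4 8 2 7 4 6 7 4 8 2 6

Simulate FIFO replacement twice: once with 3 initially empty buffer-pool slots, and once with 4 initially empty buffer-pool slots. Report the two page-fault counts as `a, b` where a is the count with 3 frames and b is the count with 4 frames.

10, 11

3 frames: F F F F F F F F . . F F . → 10 faults.
4 frames: F F F F F . . F F F F F F → 11 faults.
11 > 10: adding a frame increased faults — Belady's anomaly.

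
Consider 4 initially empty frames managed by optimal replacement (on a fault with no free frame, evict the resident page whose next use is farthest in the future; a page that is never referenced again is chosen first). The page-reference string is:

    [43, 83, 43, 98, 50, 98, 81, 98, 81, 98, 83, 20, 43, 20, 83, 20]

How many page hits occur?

43 → fault, frames (43)
83 → fault, frames (43 83)
43 → hit
98 → fault, frames (43 83 98)
50 → fault, frames (43 83 98 50)
98 → hit
81 → fault, evict 50, frames (43 83 98 81)
98 → hit
81 → hit
98 → hit
83 → hit
20 → fault, evict 81, frames (43 83 98 20)
43 → hit
20 → hit
83 → hit
20 → hit
Hits: 10.

10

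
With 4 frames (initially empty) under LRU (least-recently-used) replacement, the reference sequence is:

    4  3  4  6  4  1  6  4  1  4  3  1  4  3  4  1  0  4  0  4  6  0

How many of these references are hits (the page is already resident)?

4 → fault, frames (4)
3 → fault, frames (4 3)
4 → hit
6 → fault, frames (3 4 6)
4 → hit
1 → fault, frames (3 6 4 1)
6 → hit
4 → hit
1 → hit
4 → hit
3 → hit
1 → hit
4 → hit
3 → hit
4 → hit
1 → hit
0 → fault, evict 6, frames (3 4 1 0)
4 → hit
0 → hit
4 → hit
6 → fault, evict 3, frames (1 0 4 6)
0 → hit
Hits: 16.

16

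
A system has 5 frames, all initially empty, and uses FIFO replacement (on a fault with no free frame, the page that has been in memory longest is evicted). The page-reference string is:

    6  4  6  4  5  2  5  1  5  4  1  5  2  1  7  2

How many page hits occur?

6 → miss, frames (6)
4 → miss, frames (6 4)
6 → hit
4 → hit
5 → miss, frames (6 4 5)
2 → miss, frames (6 4 5 2)
5 → hit
1 → miss, frames (6 4 5 2 1)
5 → hit
4 → hit
1 → hit
5 → hit
2 → hit
1 → hit
7 → miss, evict 6, frames (4 5 2 1 7)
2 → hit
Hits: 10.

10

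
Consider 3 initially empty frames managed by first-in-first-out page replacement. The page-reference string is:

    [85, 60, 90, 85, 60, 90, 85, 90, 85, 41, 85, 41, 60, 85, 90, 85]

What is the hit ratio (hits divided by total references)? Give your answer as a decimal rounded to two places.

0.56

85 → fault, frames [85]
60 → fault, frames [85, 60]
90 → fault, frames [85, 60, 90]
85 → hit
60 → hit
90 → hit
85 → hit
90 → hit
85 → hit
41 → fault, evict 85, frames [60, 90, 41]
85 → fault, evict 60, frames [90, 41, 85]
41 → hit
60 → fault, evict 90, frames [41, 85, 60]
85 → hit
90 → fault, evict 41, frames [85, 60, 90]
85 → hit
Hits: 9 of 16 references → 9/16 = 0.5625.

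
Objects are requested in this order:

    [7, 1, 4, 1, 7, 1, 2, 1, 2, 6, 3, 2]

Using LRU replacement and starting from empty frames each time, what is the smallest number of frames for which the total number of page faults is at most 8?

2

f=1: 12 faults
f=2: 8 faults
f=3: 6 faults
f=4: 6 faults
f=5: 6 faults
f=6: 6 faults
Smallest f with faults ≤ 8 is 2.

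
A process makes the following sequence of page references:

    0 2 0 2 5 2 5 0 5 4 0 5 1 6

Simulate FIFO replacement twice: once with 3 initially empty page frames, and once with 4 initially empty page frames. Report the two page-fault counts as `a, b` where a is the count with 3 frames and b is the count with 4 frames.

3 frames: F F . . F . . . . F F . F F → 7 faults.
4 frames: F F . . F . . . . F . . F F → 6 faults.
6 < 7: adding a frame reduced faults, as is typical.

7, 6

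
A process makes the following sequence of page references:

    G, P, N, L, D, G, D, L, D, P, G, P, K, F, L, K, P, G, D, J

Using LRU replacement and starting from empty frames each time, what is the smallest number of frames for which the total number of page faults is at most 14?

f=1: 20 faults
f=2: 17 faults
f=3: 15 faults
f=4: 13 faults
f=5: 10 faults
f=6: 8 faults
f=7: 8 faults
f=8: 8 faults
Smallest f with faults ≤ 14 is 4.

4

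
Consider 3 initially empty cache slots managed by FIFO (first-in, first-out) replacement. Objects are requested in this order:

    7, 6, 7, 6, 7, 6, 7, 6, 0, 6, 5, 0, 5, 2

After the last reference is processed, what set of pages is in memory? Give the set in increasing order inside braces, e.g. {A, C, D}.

7 -> miss, frames {7}
6 -> miss, frames {7,6}
7 -> hit
6 -> hit
7 -> hit
6 -> hit
7 -> hit
6 -> hit
0 -> miss, frames {7,6,0}
6 -> hit
5 -> miss, evict 7, frames {6,0,5}
0 -> hit
5 -> hit
2 -> miss, evict 6, frames {0,5,2}

{0, 2, 5}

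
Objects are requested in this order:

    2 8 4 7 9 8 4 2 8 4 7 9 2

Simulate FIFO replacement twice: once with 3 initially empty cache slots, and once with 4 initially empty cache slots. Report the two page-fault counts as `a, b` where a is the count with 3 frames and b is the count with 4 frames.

3 frames: F F F F F F F F . . F F . → 10 faults.
4 frames: F F F F F . . F F F F F F → 11 faults.
11 > 10: adding a frame increased faults — Belady's anomaly.

10, 11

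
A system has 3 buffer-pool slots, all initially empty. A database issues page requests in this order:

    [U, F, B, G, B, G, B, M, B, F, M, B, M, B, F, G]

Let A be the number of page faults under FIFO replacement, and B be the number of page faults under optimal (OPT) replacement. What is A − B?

2

Under FIFO: F F F F . . . F . F . F . . . F → 8 faults.
Under OPT: F F F F . . . F . . . . . . . F → 6 faults.
A − B = 8 − 6 = 2.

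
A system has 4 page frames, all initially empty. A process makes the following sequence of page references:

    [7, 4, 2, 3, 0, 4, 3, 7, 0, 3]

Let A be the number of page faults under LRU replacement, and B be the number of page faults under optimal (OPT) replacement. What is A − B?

Under LRU: F F F F F . . F . . → 6 faults.
Under OPT: F F F F F . . . . . → 5 faults.
A − B = 6 − 5 = 1.

1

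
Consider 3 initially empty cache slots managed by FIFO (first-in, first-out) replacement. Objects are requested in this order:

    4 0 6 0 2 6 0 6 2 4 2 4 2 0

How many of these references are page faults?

6

4 -> fault, frames (4)
0 -> fault, frames (4 0)
6 -> fault, frames (4 0 6)
0 -> hit
2 -> fault, evict 4, frames (0 6 2)
6 -> hit
0 -> hit
6 -> hit
2 -> hit
4 -> fault, evict 0, frames (6 2 4)
2 -> hit
4 -> hit
2 -> hit
0 -> fault, evict 6, frames (2 4 0)
Page faults: 6.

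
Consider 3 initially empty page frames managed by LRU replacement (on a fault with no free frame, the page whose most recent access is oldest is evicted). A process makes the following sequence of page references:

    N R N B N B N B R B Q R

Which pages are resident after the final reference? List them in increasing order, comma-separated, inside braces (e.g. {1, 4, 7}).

{B, Q, R}

N: miss, frames {N}
R: miss, frames {N,R}
N: hit
B: miss, frames {R,N,B}
N: hit
B: hit
N: hit
B: hit
R: hit
B: hit
Q: miss, evict N, frames {R,B,Q}
R: hit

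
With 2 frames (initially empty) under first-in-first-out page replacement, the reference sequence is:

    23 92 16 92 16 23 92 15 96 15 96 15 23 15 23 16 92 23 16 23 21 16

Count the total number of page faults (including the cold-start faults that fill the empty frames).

23 -> fault, frames [23]
92 -> fault, frames [23, 92]
16 -> fault, evict 23, frames [92, 16]
92 -> hit
16 -> hit
23 -> fault, evict 92, frames [16, 23]
92 -> fault, evict 16, frames [23, 92]
15 -> fault, evict 23, frames [92, 15]
96 -> fault, evict 92, frames [15, 96]
15 -> hit
96 -> hit
15 -> hit
23 -> fault, evict 15, frames [96, 23]
15 -> fault, evict 96, frames [23, 15]
23 -> hit
16 -> fault, evict 23, frames [15, 16]
92 -> fault, evict 15, frames [16, 92]
23 -> fault, evict 16, frames [92, 23]
16 -> fault, evict 92, frames [23, 16]
23 -> hit
21 -> fault, evict 23, frames [16, 21]
16 -> hit
Page faults: 14.

14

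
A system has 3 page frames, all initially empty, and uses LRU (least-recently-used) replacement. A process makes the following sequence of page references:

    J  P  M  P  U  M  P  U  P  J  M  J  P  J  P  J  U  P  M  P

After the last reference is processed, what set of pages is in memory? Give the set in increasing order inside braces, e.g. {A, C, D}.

{M, P, U}

J -> miss, frames (J)
P -> miss, frames (J P)
M -> miss, frames (J P M)
P -> hit
U -> miss, evict J, frames (M P U)
M -> hit
P -> hit
U -> hit
P -> hit
J -> miss, evict M, frames (U P J)
M -> miss, evict U, frames (P J M)
J -> hit
P -> hit
J -> hit
P -> hit
J -> hit
U -> miss, evict M, frames (P J U)
P -> hit
M -> miss, evict J, frames (U P M)
P -> hit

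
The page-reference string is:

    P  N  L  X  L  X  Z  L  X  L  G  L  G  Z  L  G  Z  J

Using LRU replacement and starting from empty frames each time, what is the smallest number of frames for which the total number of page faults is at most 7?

4

f=1: 18 faults
f=2: 13 faults
f=3: 8 faults
f=4: 7 faults
f=5: 7 faults
f=6: 7 faults
f=7: 7 faults
Smallest f with faults ≤ 7 is 4.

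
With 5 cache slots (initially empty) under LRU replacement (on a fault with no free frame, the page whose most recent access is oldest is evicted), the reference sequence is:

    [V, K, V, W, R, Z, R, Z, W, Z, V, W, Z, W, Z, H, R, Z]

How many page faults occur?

V → fault, frames {V}
K → fault, frames {V,K}
V → hit
W → fault, frames {K,V,W}
R → fault, frames {K,V,W,R}
Z → fault, frames {K,V,W,R,Z}
R → hit
Z → hit
W → hit
Z → hit
V → hit
W → hit
Z → hit
W → hit
Z → hit
H → fault, evict K, frames {R,V,W,Z,H}
R → hit
Z → hit
Page faults: 6.

6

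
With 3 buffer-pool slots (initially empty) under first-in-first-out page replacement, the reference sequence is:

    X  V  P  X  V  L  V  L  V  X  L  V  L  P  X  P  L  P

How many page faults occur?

8

X → fault, frames {X}
V → fault, frames {X,V}
P → fault, frames {X,V,P}
X → hit
V → hit
L → fault, evict X, frames {V,P,L}
V → hit
L → hit
V → hit
X → fault, evict V, frames {P,L,X}
L → hit
V → fault, evict P, frames {L,X,V}
L → hit
P → fault, evict L, frames {X,V,P}
X → hit
P → hit
L → fault, evict X, frames {V,P,L}
P → hit
Page faults: 8.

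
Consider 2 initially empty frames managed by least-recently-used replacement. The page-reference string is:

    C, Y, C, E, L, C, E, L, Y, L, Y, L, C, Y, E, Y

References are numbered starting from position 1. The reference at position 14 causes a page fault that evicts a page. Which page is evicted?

pos 1: C -> fault, frames [C]
pos 2: Y -> fault, frames [C, Y]
pos 3: C -> hit
pos 4: E -> fault, evict Y, frames [C, E]
pos 5: L -> fault, evict C, frames [E, L]
pos 6: C -> fault, evict E, frames [L, C]
pos 7: E -> fault, evict L, frames [C, E]
pos 8: L -> fault, evict C, frames [E, L]
pos 9: Y -> fault, evict E, frames [L, Y]
pos 10: L -> hit
pos 11: Y -> hit
pos 12: L -> hit
pos 13: C -> fault, evict Y, frames [L, C]
pos 14: Y -> fault, evict L, frames [C, Y]
At position 14, page L is evicted.

L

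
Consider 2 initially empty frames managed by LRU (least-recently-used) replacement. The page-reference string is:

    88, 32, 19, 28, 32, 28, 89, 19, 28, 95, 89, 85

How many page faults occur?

11

88 → miss, frames (88)
32 → miss, frames (88 32)
19 → miss, evict 88, frames (32 19)
28 → miss, evict 32, frames (19 28)
32 → miss, evict 19, frames (28 32)
28 → hit
89 → miss, evict 32, frames (28 89)
19 → miss, evict 28, frames (89 19)
28 → miss, evict 89, frames (19 28)
95 → miss, evict 19, frames (28 95)
89 → miss, evict 28, frames (95 89)
85 → miss, evict 95, frames (89 85)
Page faults: 11.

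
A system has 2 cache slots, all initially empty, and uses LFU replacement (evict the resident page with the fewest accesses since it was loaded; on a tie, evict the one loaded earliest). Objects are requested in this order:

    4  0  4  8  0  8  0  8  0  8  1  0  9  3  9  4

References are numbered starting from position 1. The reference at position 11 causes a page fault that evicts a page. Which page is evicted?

8

pos 1: 4: fault, frames [4]
pos 2: 0: fault, frames [4, 0]
pos 3: 4: hit
pos 4: 8: fault, evict 0, frames [4, 8]
pos 5: 0: fault, evict 8, frames [4, 0]
pos 6: 8: fault, evict 0, frames [4, 8]
pos 7: 0: fault, evict 8, frames [4, 0]
pos 8: 8: fault, evict 0, frames [4, 8]
pos 9: 0: fault, evict 8, frames [4, 0]
pos 10: 8: fault, evict 0, frames [4, 8]
pos 11: 1: fault, evict 8, frames [4, 1]
At position 11, page 8 is evicted.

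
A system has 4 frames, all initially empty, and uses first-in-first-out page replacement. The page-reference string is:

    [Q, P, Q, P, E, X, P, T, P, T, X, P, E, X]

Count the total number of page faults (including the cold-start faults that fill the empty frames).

5

Q: fault, frames [Q]
P: fault, frames [Q, P]
Q: hit
P: hit
E: fault, frames [Q, P, E]
X: fault, frames [Q, P, E, X]
P: hit
T: fault, evict Q, frames [P, E, X, T]
P: hit
T: hit
X: hit
P: hit
E: hit
X: hit
Page faults: 5.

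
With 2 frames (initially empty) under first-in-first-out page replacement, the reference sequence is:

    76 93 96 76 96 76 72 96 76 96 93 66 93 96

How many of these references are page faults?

10

76 -> miss, frames {76}
93 -> miss, frames {76,93}
96 -> miss, evict 76, frames {93,96}
76 -> miss, evict 93, frames {96,76}
96 -> hit
76 -> hit
72 -> miss, evict 96, frames {76,72}
96 -> miss, evict 76, frames {72,96}
76 -> miss, evict 72, frames {96,76}
96 -> hit
93 -> miss, evict 96, frames {76,93}
66 -> miss, evict 76, frames {93,66}
93 -> hit
96 -> miss, evict 93, frames {66,96}
Page faults: 10.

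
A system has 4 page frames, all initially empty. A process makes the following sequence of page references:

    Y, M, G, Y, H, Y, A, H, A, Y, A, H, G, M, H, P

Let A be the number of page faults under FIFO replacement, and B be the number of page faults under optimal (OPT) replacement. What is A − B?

1

Under FIFO: F F F . F . F . . F . . . F . F → 8 faults.
Under OPT: F F F . F . F . . . . . . F . F → 7 faults.
A − B = 8 − 7 = 1.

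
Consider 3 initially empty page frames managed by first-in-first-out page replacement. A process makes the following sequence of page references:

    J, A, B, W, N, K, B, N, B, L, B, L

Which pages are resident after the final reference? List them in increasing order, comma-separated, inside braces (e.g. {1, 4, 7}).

J -> fault, frames [J]
A -> fault, frames [J, A]
B -> fault, frames [J, A, B]
W -> fault, evict J, frames [A, B, W]
N -> fault, evict A, frames [B, W, N]
K -> fault, evict B, frames [W, N, K]
B -> fault, evict W, frames [N, K, B]
N -> hit
B -> hit
L -> fault, evict N, frames [K, B, L]
B -> hit
L -> hit

{B, K, L}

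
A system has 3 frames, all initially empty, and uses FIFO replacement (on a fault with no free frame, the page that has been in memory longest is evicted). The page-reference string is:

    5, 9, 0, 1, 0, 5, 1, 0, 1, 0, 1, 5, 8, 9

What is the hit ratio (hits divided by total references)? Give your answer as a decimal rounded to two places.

5 → fault, frames (5)
9 → fault, frames (5 9)
0 → fault, frames (5 9 0)
1 → fault, evict 5, frames (9 0 1)
0 → hit
5 → fault, evict 9, frames (0 1 5)
1 → hit
0 → hit
1 → hit
0 → hit
1 → hit
5 → hit
8 → fault, evict 0, frames (1 5 8)
9 → fault, evict 1, frames (5 8 9)
Hits: 7 of 14 references → 7/14 = 0.5000.

0.50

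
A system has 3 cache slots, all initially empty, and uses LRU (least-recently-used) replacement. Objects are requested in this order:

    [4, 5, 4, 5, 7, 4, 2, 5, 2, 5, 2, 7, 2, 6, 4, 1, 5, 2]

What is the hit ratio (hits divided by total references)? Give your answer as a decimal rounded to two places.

4: fault, frames (4)
5: fault, frames (4 5)
4: hit
5: hit
7: fault, frames (4 5 7)
4: hit
2: fault, evict 5, frames (7 4 2)
5: fault, evict 7, frames (4 2 5)
2: hit
5: hit
2: hit
7: fault, evict 4, frames (5 2 7)
2: hit
6: fault, evict 5, frames (7 2 6)
4: fault, evict 7, frames (2 6 4)
1: fault, evict 2, frames (6 4 1)
5: fault, evict 6, frames (4 1 5)
2: fault, evict 4, frames (1 5 2)
Hits: 7 of 18 references → 7/18 = 0.3889.

0.39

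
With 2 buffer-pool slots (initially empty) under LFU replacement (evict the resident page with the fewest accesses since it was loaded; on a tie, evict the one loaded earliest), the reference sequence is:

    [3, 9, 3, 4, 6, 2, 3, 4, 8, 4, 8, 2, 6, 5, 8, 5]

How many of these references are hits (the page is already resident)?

2

3: fault, frames {3}
9: fault, frames {3,9}
3: hit
4: fault, evict 9, frames {3,4}
6: fault, evict 4, frames {3,6}
2: fault, evict 6, frames {3,2}
3: hit
4: fault, evict 2, frames {3,4}
8: fault, evict 4, frames {3,8}
4: fault, evict 8, frames {3,4}
8: fault, evict 4, frames {3,8}
2: fault, evict 8, frames {3,2}
6: fault, evict 2, frames {3,6}
5: fault, evict 6, frames {3,5}
8: fault, evict 5, frames {3,8}
5: fault, evict 8, frames {3,5}
Hits: 2.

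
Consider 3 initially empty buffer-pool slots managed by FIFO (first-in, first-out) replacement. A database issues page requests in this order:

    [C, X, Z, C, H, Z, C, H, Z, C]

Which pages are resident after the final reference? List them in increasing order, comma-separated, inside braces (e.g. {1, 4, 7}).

C: miss, frames {C}
X: miss, frames {C,X}
Z: miss, frames {C,X,Z}
C: hit
H: miss, evict C, frames {X,Z,H}
Z: hit
C: miss, evict X, frames {Z,H,C}
H: hit
Z: hit
C: hit

{C, H, Z}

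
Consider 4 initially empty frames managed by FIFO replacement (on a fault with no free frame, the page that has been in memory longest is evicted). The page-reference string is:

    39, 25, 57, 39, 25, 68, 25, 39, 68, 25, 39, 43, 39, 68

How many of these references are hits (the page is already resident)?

8

39 -> miss, frames {39}
25 -> miss, frames {39,25}
57 -> miss, frames {39,25,57}
39 -> hit
25 -> hit
68 -> miss, frames {39,25,57,68}
25 -> hit
39 -> hit
68 -> hit
25 -> hit
39 -> hit
43 -> miss, evict 39, frames {25,57,68,43}
39 -> miss, evict 25, frames {57,68,43,39}
68 -> hit
Hits: 8.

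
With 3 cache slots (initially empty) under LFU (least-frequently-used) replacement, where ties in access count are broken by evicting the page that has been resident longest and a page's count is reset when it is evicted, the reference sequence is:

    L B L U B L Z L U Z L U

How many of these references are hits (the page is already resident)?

5

L → miss, frames [L]
B → miss, frames [L, B]
L → hit
U → miss, frames [L, B, U]
B → hit
L → hit
Z → miss, evict U, frames [L, B, Z]
L → hit
U → miss, evict Z, frames [L, B, U]
Z → miss, evict U, frames [L, B, Z]
L → hit
U → miss, evict Z, frames [L, B, U]
Hits: 5.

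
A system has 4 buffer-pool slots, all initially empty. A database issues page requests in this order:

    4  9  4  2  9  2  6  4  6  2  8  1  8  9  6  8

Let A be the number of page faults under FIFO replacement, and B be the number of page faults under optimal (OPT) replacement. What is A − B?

Under FIFO: F F . F . . F . . . F F . F . . → 7 faults.
Under OPT: F F . F . . F . . . F F . . . . → 6 faults.
A − B = 7 − 6 = 1.

1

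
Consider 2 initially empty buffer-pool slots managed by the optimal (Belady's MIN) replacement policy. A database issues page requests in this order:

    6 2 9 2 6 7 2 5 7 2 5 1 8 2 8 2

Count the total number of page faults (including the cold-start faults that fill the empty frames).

6: fault, frames [6]
2: fault, frames [6, 2]
9: fault, evict 6, frames [2, 9]
2: hit
6: fault, evict 9, frames [2, 6]
7: fault, evict 6, frames [2, 7]
2: hit
5: fault, evict 2, frames [7, 5]
7: hit
2: fault, evict 7, frames [5, 2]
5: hit
1: fault, evict 5, frames [2, 1]
8: fault, evict 1, frames [2, 8]
2: hit
8: hit
2: hit
Page faults: 9.

9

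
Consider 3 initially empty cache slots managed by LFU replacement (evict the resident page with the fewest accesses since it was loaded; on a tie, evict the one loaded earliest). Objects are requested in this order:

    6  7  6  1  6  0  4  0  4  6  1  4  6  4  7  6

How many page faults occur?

7

6: fault, frames {6}
7: fault, frames {6,7}
6: hit
1: fault, frames {6,7,1}
6: hit
0: fault, evict 7, frames {6,1,0}
4: fault, evict 1, frames {6,0,4}
0: hit
4: hit
6: hit
1: fault, evict 0, frames {6,4,1}
4: hit
6: hit
4: hit
7: fault, evict 1, frames {6,4,7}
6: hit
Page faults: 7.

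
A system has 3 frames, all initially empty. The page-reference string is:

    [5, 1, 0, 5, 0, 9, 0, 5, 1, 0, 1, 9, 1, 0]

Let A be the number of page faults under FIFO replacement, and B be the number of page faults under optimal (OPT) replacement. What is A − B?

Under FIFO: F F F . . F . F F F . F . . → 8 faults.
Under OPT: F F F . . F . . F . . . . . → 5 faults.
A − B = 8 − 5 = 3.

3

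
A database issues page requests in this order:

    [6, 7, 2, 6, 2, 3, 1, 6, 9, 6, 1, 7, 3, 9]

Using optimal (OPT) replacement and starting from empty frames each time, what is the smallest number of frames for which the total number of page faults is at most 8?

f=1: 14 faults
f=2: 9 faults
f=3: 8 faults
f=4: 7 faults
f=5: 6 faults
f=6: 6 faults
Smallest f with faults ≤ 8 is 3.

3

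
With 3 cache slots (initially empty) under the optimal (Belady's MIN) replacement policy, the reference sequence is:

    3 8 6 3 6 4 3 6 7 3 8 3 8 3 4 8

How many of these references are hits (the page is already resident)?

10

3 → miss, frames {3}
8 → miss, frames {3,8}
6 → miss, frames {3,8,6}
3 → hit
6 → hit
4 → miss, evict 8, frames {3,6,4}
3 → hit
6 → hit
7 → miss, evict 6, frames {3,4,7}
3 → hit
8 → miss, evict 7, frames {3,4,8}
3 → hit
8 → hit
3 → hit
4 → hit
8 → hit
Hits: 10.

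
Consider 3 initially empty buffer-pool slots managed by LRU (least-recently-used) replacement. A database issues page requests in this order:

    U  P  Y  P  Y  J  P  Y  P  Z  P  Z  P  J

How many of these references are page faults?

U -> fault, frames (U)
P -> fault, frames (U P)
Y -> fault, frames (U P Y)
P -> hit
Y -> hit
J -> fault, evict U, frames (P Y J)
P -> hit
Y -> hit
P -> hit
Z -> fault, evict J, frames (Y P Z)
P -> hit
Z -> hit
P -> hit
J -> fault, evict Y, frames (Z P J)
Page faults: 6.

6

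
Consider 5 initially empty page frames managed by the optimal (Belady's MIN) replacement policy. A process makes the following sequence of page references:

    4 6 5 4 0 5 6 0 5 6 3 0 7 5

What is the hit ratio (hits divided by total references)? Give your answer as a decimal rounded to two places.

4 -> miss, frames (4)
6 -> miss, frames (4 6)
5 -> miss, frames (4 6 5)
4 -> hit
0 -> miss, frames (4 6 5 0)
5 -> hit
6 -> hit
0 -> hit
5 -> hit
6 -> hit
3 -> miss, frames (4 6 5 0 3)
0 -> hit
7 -> miss, evict 3, frames (4 6 5 0 7)
5 -> hit
Hits: 8 of 14 references → 8/14 = 0.5714.

0.57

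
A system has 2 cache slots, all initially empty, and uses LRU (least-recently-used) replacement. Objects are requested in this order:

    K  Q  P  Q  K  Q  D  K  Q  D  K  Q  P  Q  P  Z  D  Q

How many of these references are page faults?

14

K -> fault, frames {K}
Q -> fault, frames {K,Q}
P -> fault, evict K, frames {Q,P}
Q -> hit
K -> fault, evict P, frames {Q,K}
Q -> hit
D -> fault, evict K, frames {Q,D}
K -> fault, evict Q, frames {D,K}
Q -> fault, evict D, frames {K,Q}
D -> fault, evict K, frames {Q,D}
K -> fault, evict Q, frames {D,K}
Q -> fault, evict D, frames {K,Q}
P -> fault, evict K, frames {Q,P}
Q -> hit
P -> hit
Z -> fault, evict Q, frames {P,Z}
D -> fault, evict P, frames {Z,D}
Q -> fault, evict Z, frames {D,Q}
Page faults: 14.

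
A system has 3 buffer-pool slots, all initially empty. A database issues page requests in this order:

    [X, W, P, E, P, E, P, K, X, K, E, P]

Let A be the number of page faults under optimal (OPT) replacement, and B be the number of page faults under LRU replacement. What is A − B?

-2

Under OPT: F F F F . . . F . . . F → 6 faults.
Under LRU: F F F F . . . F F . F F → 8 faults.
A − B = 6 − 8 = -2.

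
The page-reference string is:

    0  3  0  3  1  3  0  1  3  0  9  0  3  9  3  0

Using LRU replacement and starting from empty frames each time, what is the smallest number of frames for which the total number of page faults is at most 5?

f=1: 16 faults
f=2: 11 faults
f=3: 4 faults
f=4: 4 faults
Smallest f with faults ≤ 5 is 3.

3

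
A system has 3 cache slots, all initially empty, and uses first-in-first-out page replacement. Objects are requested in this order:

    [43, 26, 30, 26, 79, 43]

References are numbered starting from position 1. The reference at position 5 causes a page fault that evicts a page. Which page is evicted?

pos 1: 43 → fault, frames [43]
pos 2: 26 → fault, frames [43, 26]
pos 3: 30 → fault, frames [43, 26, 30]
pos 4: 26 → hit
pos 5: 79 → fault, evict 43, frames [26, 30, 79]
At position 5, page 43 is evicted.

43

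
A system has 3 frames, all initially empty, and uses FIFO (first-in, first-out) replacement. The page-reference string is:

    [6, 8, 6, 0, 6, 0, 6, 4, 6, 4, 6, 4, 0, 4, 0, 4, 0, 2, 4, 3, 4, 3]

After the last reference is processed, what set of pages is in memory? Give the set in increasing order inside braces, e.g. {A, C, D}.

6 -> miss, frames (6)
8 -> miss, frames (6 8)
6 -> hit
0 -> miss, frames (6 8 0)
6 -> hit
0 -> hit
6 -> hit
4 -> miss, evict 6, frames (8 0 4)
6 -> miss, evict 8, frames (0 4 6)
4 -> hit
6 -> hit
4 -> hit
0 -> hit
4 -> hit
0 -> hit
4 -> hit
0 -> hit
2 -> miss, evict 0, frames (4 6 2)
4 -> hit
3 -> miss, evict 4, frames (6 2 3)
4 -> miss, evict 6, frames (2 3 4)
3 -> hit

{2, 3, 4}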